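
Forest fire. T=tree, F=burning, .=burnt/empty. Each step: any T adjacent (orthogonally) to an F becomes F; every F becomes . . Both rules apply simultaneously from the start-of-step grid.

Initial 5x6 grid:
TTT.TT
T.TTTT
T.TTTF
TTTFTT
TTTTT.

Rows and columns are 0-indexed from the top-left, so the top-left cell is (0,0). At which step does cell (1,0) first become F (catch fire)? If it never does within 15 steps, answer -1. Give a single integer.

Step 1: cell (1,0)='T' (+7 fires, +2 burnt)
Step 2: cell (1,0)='T' (+7 fires, +7 burnt)
Step 3: cell (1,0)='T' (+4 fires, +7 burnt)
Step 4: cell (1,0)='T' (+3 fires, +4 burnt)
Step 5: cell (1,0)='F' (+2 fires, +3 burnt)
  -> target ignites at step 5
Step 6: cell (1,0)='.' (+1 fires, +2 burnt)
Step 7: cell (1,0)='.' (+0 fires, +1 burnt)
  fire out at step 7

5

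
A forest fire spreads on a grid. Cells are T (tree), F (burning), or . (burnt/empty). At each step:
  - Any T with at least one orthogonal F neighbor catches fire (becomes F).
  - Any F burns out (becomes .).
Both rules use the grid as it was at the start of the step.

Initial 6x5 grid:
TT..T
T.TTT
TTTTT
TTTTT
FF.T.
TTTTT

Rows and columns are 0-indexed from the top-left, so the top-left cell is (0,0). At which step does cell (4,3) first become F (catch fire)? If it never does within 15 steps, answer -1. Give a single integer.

Step 1: cell (4,3)='T' (+4 fires, +2 burnt)
Step 2: cell (4,3)='T' (+4 fires, +4 burnt)
Step 3: cell (4,3)='T' (+4 fires, +4 burnt)
Step 4: cell (4,3)='F' (+6 fires, +4 burnt)
  -> target ignites at step 4
Step 5: cell (4,3)='.' (+3 fires, +6 burnt)
Step 6: cell (4,3)='.' (+1 fires, +3 burnt)
Step 7: cell (4,3)='.' (+1 fires, +1 burnt)
Step 8: cell (4,3)='.' (+0 fires, +1 burnt)
  fire out at step 8

4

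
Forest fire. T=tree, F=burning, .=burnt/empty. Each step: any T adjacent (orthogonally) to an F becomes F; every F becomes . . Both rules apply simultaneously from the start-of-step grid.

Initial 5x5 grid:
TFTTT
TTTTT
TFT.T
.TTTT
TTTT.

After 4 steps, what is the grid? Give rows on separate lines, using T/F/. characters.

Step 1: 6 trees catch fire, 2 burn out
  F.FTT
  TFTTT
  F.F.T
  .FTTT
  TTTT.
Step 2: 5 trees catch fire, 6 burn out
  ...FT
  F.FTT
  ....T
  ..FTT
  TFTT.
Step 3: 5 trees catch fire, 5 burn out
  ....F
  ...FT
  ....T
  ...FT
  F.FT.
Step 4: 3 trees catch fire, 5 burn out
  .....
  ....F
  ....T
  ....F
  ...F.

.....
....F
....T
....F
...F.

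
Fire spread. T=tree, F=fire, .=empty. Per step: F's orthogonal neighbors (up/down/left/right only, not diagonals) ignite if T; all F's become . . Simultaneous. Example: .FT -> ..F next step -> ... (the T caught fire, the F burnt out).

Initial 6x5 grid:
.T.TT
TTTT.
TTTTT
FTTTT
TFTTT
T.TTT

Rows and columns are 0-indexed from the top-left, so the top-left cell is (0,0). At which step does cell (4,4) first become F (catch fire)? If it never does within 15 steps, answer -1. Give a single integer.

Step 1: cell (4,4)='T' (+4 fires, +2 burnt)
Step 2: cell (4,4)='T' (+6 fires, +4 burnt)
Step 3: cell (4,4)='F' (+5 fires, +6 burnt)
  -> target ignites at step 3
Step 4: cell (4,4)='.' (+5 fires, +5 burnt)
Step 5: cell (4,4)='.' (+2 fires, +5 burnt)
Step 6: cell (4,4)='.' (+1 fires, +2 burnt)
Step 7: cell (4,4)='.' (+1 fires, +1 burnt)
Step 8: cell (4,4)='.' (+0 fires, +1 burnt)
  fire out at step 8

3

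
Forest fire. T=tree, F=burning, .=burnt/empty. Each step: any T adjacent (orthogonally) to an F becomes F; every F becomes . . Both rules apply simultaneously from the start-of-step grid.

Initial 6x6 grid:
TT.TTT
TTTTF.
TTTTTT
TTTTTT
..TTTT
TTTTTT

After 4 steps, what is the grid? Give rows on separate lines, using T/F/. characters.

Step 1: 3 trees catch fire, 1 burn out
  TT.TFT
  TTTF..
  TTTTFT
  TTTTTT
  ..TTTT
  TTTTTT
Step 2: 6 trees catch fire, 3 burn out
  TT.F.F
  TTF...
  TTTF.F
  TTTTFT
  ..TTTT
  TTTTTT
Step 3: 5 trees catch fire, 6 burn out
  TT....
  TF....
  TTF...
  TTTF.F
  ..TTFT
  TTTTTT
Step 4: 7 trees catch fire, 5 burn out
  TF....
  F.....
  TF....
  TTF...
  ..TF.F
  TTTTFT

TF....
F.....
TF....
TTF...
..TF.F
TTTTFT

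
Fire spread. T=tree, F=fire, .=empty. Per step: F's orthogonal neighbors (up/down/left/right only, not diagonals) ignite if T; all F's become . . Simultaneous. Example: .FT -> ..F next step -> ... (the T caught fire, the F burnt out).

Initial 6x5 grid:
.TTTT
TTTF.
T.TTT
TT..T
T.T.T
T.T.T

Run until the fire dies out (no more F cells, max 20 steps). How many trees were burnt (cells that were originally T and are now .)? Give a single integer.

Answer: 18

Derivation:
Step 1: +3 fires, +1 burnt (F count now 3)
Step 2: +5 fires, +3 burnt (F count now 5)
Step 3: +3 fires, +5 burnt (F count now 3)
Step 4: +2 fires, +3 burnt (F count now 2)
Step 5: +2 fires, +2 burnt (F count now 2)
Step 6: +2 fires, +2 burnt (F count now 2)
Step 7: +1 fires, +2 burnt (F count now 1)
Step 8: +0 fires, +1 burnt (F count now 0)
Fire out after step 8
Initially T: 20, now '.': 28
Total burnt (originally-T cells now '.'): 18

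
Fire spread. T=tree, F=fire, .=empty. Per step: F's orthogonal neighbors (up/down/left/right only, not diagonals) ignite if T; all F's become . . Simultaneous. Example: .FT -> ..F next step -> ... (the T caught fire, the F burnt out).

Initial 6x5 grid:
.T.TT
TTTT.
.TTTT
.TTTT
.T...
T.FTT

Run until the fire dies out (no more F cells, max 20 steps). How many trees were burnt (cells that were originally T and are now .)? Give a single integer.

Answer: 2

Derivation:
Step 1: +1 fires, +1 burnt (F count now 1)
Step 2: +1 fires, +1 burnt (F count now 1)
Step 3: +0 fires, +1 burnt (F count now 0)
Fire out after step 3
Initially T: 19, now '.': 13
Total burnt (originally-T cells now '.'): 2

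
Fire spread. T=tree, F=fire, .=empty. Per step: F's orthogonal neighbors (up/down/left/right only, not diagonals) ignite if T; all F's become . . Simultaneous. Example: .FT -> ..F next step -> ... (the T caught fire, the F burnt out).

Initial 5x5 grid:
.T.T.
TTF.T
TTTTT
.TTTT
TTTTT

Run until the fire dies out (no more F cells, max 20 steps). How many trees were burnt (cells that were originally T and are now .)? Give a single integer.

Answer: 18

Derivation:
Step 1: +2 fires, +1 burnt (F count now 2)
Step 2: +5 fires, +2 burnt (F count now 5)
Step 3: +5 fires, +5 burnt (F count now 5)
Step 4: +4 fires, +5 burnt (F count now 4)
Step 5: +2 fires, +4 burnt (F count now 2)
Step 6: +0 fires, +2 burnt (F count now 0)
Fire out after step 6
Initially T: 19, now '.': 24
Total burnt (originally-T cells now '.'): 18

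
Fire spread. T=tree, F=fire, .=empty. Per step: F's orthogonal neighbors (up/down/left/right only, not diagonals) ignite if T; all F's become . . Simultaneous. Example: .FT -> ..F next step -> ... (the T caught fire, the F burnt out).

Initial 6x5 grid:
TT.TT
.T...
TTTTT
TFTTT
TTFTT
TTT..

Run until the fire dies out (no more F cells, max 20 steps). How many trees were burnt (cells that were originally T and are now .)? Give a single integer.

Step 1: +6 fires, +2 burnt (F count now 6)
Step 2: +7 fires, +6 burnt (F count now 7)
Step 3: +4 fires, +7 burnt (F count now 4)
Step 4: +2 fires, +4 burnt (F count now 2)
Step 5: +0 fires, +2 burnt (F count now 0)
Fire out after step 5
Initially T: 21, now '.': 28
Total burnt (originally-T cells now '.'): 19

Answer: 19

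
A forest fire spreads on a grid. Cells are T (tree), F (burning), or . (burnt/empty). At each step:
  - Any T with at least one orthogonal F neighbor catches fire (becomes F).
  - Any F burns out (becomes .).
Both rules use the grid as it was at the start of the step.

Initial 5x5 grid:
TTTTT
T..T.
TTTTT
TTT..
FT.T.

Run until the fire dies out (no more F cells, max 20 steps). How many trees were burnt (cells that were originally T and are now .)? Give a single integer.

Answer: 16

Derivation:
Step 1: +2 fires, +1 burnt (F count now 2)
Step 2: +2 fires, +2 burnt (F count now 2)
Step 3: +3 fires, +2 burnt (F count now 3)
Step 4: +2 fires, +3 burnt (F count now 2)
Step 5: +2 fires, +2 burnt (F count now 2)
Step 6: +3 fires, +2 burnt (F count now 3)
Step 7: +1 fires, +3 burnt (F count now 1)
Step 8: +1 fires, +1 burnt (F count now 1)
Step 9: +0 fires, +1 burnt (F count now 0)
Fire out after step 9
Initially T: 17, now '.': 24
Total burnt (originally-T cells now '.'): 16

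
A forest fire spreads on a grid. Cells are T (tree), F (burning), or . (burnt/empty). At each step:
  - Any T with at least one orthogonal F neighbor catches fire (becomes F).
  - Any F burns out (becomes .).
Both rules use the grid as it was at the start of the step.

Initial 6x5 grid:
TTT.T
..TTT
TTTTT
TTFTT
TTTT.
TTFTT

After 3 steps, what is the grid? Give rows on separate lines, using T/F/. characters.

Step 1: 6 trees catch fire, 2 burn out
  TTT.T
  ..TTT
  TTFTT
  TF.FT
  TTFT.
  TF.FT
Step 2: 9 trees catch fire, 6 burn out
  TTT.T
  ..FTT
  TF.FT
  F...F
  TF.F.
  F...F
Step 3: 5 trees catch fire, 9 burn out
  TTF.T
  ...FT
  F...F
  .....
  F....
  .....

TTF.T
...FT
F...F
.....
F....
.....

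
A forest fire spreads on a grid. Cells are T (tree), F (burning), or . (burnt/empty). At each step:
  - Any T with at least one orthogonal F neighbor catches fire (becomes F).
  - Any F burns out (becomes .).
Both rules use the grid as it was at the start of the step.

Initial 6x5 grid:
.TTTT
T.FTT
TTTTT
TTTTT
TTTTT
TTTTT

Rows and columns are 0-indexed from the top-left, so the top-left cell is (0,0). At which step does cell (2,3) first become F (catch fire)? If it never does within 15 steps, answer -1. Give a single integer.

Step 1: cell (2,3)='T' (+3 fires, +1 burnt)
Step 2: cell (2,3)='F' (+6 fires, +3 burnt)
  -> target ignites at step 2
Step 3: cell (2,3)='.' (+6 fires, +6 burnt)
Step 4: cell (2,3)='.' (+6 fires, +6 burnt)
Step 5: cell (2,3)='.' (+4 fires, +6 burnt)
Step 6: cell (2,3)='.' (+2 fires, +4 burnt)
Step 7: cell (2,3)='.' (+0 fires, +2 burnt)
  fire out at step 7

2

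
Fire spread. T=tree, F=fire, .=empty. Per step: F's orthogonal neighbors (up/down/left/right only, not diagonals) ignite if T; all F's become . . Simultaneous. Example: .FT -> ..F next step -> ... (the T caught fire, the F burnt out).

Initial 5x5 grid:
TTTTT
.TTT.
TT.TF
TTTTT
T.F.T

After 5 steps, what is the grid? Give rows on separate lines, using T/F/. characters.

Step 1: 3 trees catch fire, 2 burn out
  TTTTT
  .TTT.
  TT.F.
  TTFTF
  T...T
Step 2: 4 trees catch fire, 3 burn out
  TTTTT
  .TTF.
  TT...
  TF.F.
  T...F
Step 3: 4 trees catch fire, 4 burn out
  TTTFT
  .TF..
  TF...
  F....
  T....
Step 4: 5 trees catch fire, 4 burn out
  TTF.F
  .F...
  F....
  .....
  F....
Step 5: 1 trees catch fire, 5 burn out
  TF...
  .....
  .....
  .....
  .....

TF...
.....
.....
.....
.....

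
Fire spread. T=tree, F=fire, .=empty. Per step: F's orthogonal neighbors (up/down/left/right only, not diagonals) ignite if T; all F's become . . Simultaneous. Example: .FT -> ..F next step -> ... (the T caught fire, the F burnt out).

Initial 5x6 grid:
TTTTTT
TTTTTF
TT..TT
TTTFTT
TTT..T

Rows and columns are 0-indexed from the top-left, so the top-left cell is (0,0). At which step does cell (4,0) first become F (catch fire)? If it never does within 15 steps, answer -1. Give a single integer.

Step 1: cell (4,0)='T' (+5 fires, +2 burnt)
Step 2: cell (4,0)='T' (+6 fires, +5 burnt)
Step 3: cell (4,0)='T' (+6 fires, +6 burnt)
Step 4: cell (4,0)='F' (+4 fires, +6 burnt)
  -> target ignites at step 4
Step 5: cell (4,0)='.' (+2 fires, +4 burnt)
Step 6: cell (4,0)='.' (+1 fires, +2 burnt)
Step 7: cell (4,0)='.' (+0 fires, +1 burnt)
  fire out at step 7

4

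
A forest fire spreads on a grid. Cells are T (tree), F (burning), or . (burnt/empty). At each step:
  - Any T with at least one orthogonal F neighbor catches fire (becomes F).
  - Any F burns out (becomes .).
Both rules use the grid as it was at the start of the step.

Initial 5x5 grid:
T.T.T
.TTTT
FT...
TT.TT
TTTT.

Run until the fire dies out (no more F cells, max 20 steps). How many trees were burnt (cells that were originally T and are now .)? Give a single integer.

Step 1: +2 fires, +1 burnt (F count now 2)
Step 2: +3 fires, +2 burnt (F count now 3)
Step 3: +2 fires, +3 burnt (F count now 2)
Step 4: +3 fires, +2 burnt (F count now 3)
Step 5: +2 fires, +3 burnt (F count now 2)
Step 6: +2 fires, +2 burnt (F count now 2)
Step 7: +1 fires, +2 burnt (F count now 1)
Step 8: +0 fires, +1 burnt (F count now 0)
Fire out after step 8
Initially T: 16, now '.': 24
Total burnt (originally-T cells now '.'): 15

Answer: 15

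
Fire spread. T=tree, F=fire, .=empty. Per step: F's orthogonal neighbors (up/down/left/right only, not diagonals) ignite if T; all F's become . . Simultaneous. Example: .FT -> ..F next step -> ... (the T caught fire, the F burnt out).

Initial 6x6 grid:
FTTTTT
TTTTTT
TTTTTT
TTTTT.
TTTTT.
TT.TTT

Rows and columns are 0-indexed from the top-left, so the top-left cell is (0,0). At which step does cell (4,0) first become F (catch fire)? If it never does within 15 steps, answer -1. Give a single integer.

Step 1: cell (4,0)='T' (+2 fires, +1 burnt)
Step 2: cell (4,0)='T' (+3 fires, +2 burnt)
Step 3: cell (4,0)='T' (+4 fires, +3 burnt)
Step 4: cell (4,0)='F' (+5 fires, +4 burnt)
  -> target ignites at step 4
Step 5: cell (4,0)='.' (+6 fires, +5 burnt)
Step 6: cell (4,0)='.' (+5 fires, +6 burnt)
Step 7: cell (4,0)='.' (+3 fires, +5 burnt)
Step 8: cell (4,0)='.' (+2 fires, +3 burnt)
Step 9: cell (4,0)='.' (+1 fires, +2 burnt)
Step 10: cell (4,0)='.' (+1 fires, +1 burnt)
Step 11: cell (4,0)='.' (+0 fires, +1 burnt)
  fire out at step 11

4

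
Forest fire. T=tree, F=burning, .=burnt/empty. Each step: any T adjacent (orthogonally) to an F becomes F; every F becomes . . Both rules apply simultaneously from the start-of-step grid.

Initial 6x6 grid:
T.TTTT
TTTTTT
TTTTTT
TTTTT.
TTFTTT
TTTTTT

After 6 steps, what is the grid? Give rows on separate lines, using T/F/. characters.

Step 1: 4 trees catch fire, 1 burn out
  T.TTTT
  TTTTTT
  TTTTTT
  TTFTT.
  TF.FTT
  TTFTTT
Step 2: 7 trees catch fire, 4 burn out
  T.TTTT
  TTTTTT
  TTFTTT
  TF.FT.
  F...FT
  TF.FTT
Step 3: 8 trees catch fire, 7 burn out
  T.TTTT
  TTFTTT
  TF.FTT
  F...F.
  .....F
  F...FT
Step 4: 6 trees catch fire, 8 burn out
  T.FTTT
  TF.FTT
  F...FT
  ......
  ......
  .....F
Step 5: 4 trees catch fire, 6 burn out
  T..FTT
  F...FT
  .....F
  ......
  ......
  ......
Step 6: 3 trees catch fire, 4 burn out
  F...FT
  .....F
  ......
  ......
  ......
  ......

F...FT
.....F
......
......
......
......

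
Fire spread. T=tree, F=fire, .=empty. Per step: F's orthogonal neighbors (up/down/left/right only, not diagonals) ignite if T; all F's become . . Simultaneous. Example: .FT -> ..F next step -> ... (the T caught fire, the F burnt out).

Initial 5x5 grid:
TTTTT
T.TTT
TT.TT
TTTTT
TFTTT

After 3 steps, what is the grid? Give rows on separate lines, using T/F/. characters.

Step 1: 3 trees catch fire, 1 burn out
  TTTTT
  T.TTT
  TT.TT
  TFTTT
  F.FTT
Step 2: 4 trees catch fire, 3 burn out
  TTTTT
  T.TTT
  TF.TT
  F.FTT
  ...FT
Step 3: 3 trees catch fire, 4 burn out
  TTTTT
  T.TTT
  F..TT
  ...FT
  ....F

TTTTT
T.TTT
F..TT
...FT
....F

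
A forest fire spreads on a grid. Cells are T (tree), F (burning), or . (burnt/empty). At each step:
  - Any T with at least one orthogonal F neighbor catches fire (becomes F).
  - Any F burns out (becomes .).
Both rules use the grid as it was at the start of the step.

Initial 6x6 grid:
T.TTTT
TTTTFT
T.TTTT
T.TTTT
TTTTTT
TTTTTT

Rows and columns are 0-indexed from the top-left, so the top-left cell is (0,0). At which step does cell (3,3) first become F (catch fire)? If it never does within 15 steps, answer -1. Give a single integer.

Step 1: cell (3,3)='T' (+4 fires, +1 burnt)
Step 2: cell (3,3)='T' (+6 fires, +4 burnt)
Step 3: cell (3,3)='F' (+6 fires, +6 burnt)
  -> target ignites at step 3
Step 4: cell (3,3)='.' (+5 fires, +6 burnt)
Step 5: cell (3,3)='.' (+5 fires, +5 burnt)
Step 6: cell (3,3)='.' (+3 fires, +5 burnt)
Step 7: cell (3,3)='.' (+2 fires, +3 burnt)
Step 8: cell (3,3)='.' (+1 fires, +2 burnt)
Step 9: cell (3,3)='.' (+0 fires, +1 burnt)
  fire out at step 9

3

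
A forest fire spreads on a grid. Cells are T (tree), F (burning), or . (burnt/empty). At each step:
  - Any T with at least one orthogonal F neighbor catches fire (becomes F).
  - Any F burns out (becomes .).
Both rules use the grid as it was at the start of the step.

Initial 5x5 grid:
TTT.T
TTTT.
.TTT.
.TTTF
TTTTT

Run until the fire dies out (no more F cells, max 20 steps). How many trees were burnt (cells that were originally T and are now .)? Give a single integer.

Answer: 18

Derivation:
Step 1: +2 fires, +1 burnt (F count now 2)
Step 2: +3 fires, +2 burnt (F count now 3)
Step 3: +4 fires, +3 burnt (F count now 4)
Step 4: +3 fires, +4 burnt (F count now 3)
Step 5: +3 fires, +3 burnt (F count now 3)
Step 6: +2 fires, +3 burnt (F count now 2)
Step 7: +1 fires, +2 burnt (F count now 1)
Step 8: +0 fires, +1 burnt (F count now 0)
Fire out after step 8
Initially T: 19, now '.': 24
Total burnt (originally-T cells now '.'): 18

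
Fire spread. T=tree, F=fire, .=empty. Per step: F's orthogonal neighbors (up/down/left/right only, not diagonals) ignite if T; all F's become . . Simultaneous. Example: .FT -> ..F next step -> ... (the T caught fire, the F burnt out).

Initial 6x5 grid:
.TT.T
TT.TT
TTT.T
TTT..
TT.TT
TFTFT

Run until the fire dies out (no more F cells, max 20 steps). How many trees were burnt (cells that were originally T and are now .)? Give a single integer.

Step 1: +5 fires, +2 burnt (F count now 5)
Step 2: +3 fires, +5 burnt (F count now 3)
Step 3: +3 fires, +3 burnt (F count now 3)
Step 4: +3 fires, +3 burnt (F count now 3)
Step 5: +2 fires, +3 burnt (F count now 2)
Step 6: +1 fires, +2 burnt (F count now 1)
Step 7: +0 fires, +1 burnt (F count now 0)
Fire out after step 7
Initially T: 21, now '.': 26
Total burnt (originally-T cells now '.'): 17

Answer: 17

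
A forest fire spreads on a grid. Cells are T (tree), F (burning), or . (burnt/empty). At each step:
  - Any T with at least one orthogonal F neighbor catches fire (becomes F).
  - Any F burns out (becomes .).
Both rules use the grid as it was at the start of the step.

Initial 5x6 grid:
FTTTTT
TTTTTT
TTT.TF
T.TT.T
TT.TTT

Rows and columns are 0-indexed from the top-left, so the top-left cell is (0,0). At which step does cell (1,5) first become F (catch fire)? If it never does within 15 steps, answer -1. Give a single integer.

Step 1: cell (1,5)='F' (+5 fires, +2 burnt)
  -> target ignites at step 1
Step 2: cell (1,5)='.' (+6 fires, +5 burnt)
Step 3: cell (1,5)='.' (+7 fires, +6 burnt)
Step 4: cell (1,5)='.' (+3 fires, +7 burnt)
Step 5: cell (1,5)='.' (+3 fires, +3 burnt)
Step 6: cell (1,5)='.' (+0 fires, +3 burnt)
  fire out at step 6

1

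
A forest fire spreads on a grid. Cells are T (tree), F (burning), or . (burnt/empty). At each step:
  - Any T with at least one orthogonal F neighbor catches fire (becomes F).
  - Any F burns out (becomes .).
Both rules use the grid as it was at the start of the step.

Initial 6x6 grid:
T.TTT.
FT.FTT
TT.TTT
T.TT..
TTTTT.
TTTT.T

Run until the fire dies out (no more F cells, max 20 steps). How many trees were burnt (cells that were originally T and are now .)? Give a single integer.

Answer: 24

Derivation:
Step 1: +6 fires, +2 burnt (F count now 6)
Step 2: +7 fires, +6 burnt (F count now 7)
Step 3: +4 fires, +7 burnt (F count now 4)
Step 4: +5 fires, +4 burnt (F count now 5)
Step 5: +2 fires, +5 burnt (F count now 2)
Step 6: +0 fires, +2 burnt (F count now 0)
Fire out after step 6
Initially T: 25, now '.': 35
Total burnt (originally-T cells now '.'): 24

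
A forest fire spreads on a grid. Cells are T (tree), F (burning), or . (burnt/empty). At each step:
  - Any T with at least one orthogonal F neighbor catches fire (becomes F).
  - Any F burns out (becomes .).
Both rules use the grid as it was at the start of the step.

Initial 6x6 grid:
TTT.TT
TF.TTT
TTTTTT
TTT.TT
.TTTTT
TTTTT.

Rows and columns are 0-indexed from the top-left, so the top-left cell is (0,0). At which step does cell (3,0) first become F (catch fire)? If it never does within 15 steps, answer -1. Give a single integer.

Step 1: cell (3,0)='T' (+3 fires, +1 burnt)
Step 2: cell (3,0)='T' (+5 fires, +3 burnt)
Step 3: cell (3,0)='F' (+4 fires, +5 burnt)
  -> target ignites at step 3
Step 4: cell (3,0)='.' (+4 fires, +4 burnt)
Step 5: cell (3,0)='.' (+6 fires, +4 burnt)
Step 6: cell (3,0)='.' (+5 fires, +6 burnt)
Step 7: cell (3,0)='.' (+3 fires, +5 burnt)
Step 8: cell (3,0)='.' (+0 fires, +3 burnt)
  fire out at step 8

3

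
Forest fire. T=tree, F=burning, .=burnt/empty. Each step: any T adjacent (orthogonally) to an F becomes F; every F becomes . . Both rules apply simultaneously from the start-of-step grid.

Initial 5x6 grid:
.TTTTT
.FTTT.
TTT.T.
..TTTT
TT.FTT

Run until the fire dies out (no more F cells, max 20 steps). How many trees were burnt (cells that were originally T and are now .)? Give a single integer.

Step 1: +5 fires, +2 burnt (F count now 5)
Step 2: +7 fires, +5 burnt (F count now 7)
Step 3: +4 fires, +7 burnt (F count now 4)
Step 4: +1 fires, +4 burnt (F count now 1)
Step 5: +1 fires, +1 burnt (F count now 1)
Step 6: +0 fires, +1 burnt (F count now 0)
Fire out after step 6
Initially T: 20, now '.': 28
Total burnt (originally-T cells now '.'): 18

Answer: 18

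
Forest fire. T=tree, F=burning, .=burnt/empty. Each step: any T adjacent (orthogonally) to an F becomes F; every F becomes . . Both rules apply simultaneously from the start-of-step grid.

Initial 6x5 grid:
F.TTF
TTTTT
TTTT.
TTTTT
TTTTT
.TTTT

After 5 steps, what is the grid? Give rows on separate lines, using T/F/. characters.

Step 1: 3 trees catch fire, 2 burn out
  ..TF.
  FTTTF
  TTTT.
  TTTTT
  TTTTT
  .TTTT
Step 2: 4 trees catch fire, 3 burn out
  ..F..
  .FTF.
  FTTT.
  TTTTT
  TTTTT
  .TTTT
Step 3: 4 trees catch fire, 4 burn out
  .....
  ..F..
  .FTF.
  FTTTT
  TTTTT
  .TTTT
Step 4: 4 trees catch fire, 4 burn out
  .....
  .....
  ..F..
  .FTFT
  FTTTT
  .TTTT
Step 5: 4 trees catch fire, 4 burn out
  .....
  .....
  .....
  ..F.F
  .FTFT
  .TTTT

.....
.....
.....
..F.F
.FTFT
.TTTT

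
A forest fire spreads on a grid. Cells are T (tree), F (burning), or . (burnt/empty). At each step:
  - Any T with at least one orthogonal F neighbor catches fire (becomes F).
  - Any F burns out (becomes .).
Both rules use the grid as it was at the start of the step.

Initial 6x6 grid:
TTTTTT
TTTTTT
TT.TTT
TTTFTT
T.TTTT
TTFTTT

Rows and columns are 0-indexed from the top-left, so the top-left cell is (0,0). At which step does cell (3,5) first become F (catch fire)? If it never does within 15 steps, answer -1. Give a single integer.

Step 1: cell (3,5)='T' (+7 fires, +2 burnt)
Step 2: cell (3,5)='F' (+7 fires, +7 burnt)
  -> target ignites at step 2
Step 3: cell (3,5)='.' (+9 fires, +7 burnt)
Step 4: cell (3,5)='.' (+5 fires, +9 burnt)
Step 5: cell (3,5)='.' (+3 fires, +5 burnt)
Step 6: cell (3,5)='.' (+1 fires, +3 burnt)
Step 7: cell (3,5)='.' (+0 fires, +1 burnt)
  fire out at step 7

2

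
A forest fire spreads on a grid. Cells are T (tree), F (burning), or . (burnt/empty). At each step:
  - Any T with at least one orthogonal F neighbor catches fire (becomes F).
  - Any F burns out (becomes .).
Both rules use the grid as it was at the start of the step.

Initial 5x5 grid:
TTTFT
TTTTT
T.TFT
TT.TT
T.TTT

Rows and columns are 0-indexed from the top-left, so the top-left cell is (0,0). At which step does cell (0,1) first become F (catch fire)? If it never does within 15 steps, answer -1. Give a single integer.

Step 1: cell (0,1)='T' (+6 fires, +2 burnt)
Step 2: cell (0,1)='F' (+5 fires, +6 burnt)
  -> target ignites at step 2
Step 3: cell (0,1)='.' (+4 fires, +5 burnt)
Step 4: cell (0,1)='.' (+1 fires, +4 burnt)
Step 5: cell (0,1)='.' (+1 fires, +1 burnt)
Step 6: cell (0,1)='.' (+1 fires, +1 burnt)
Step 7: cell (0,1)='.' (+2 fires, +1 burnt)
Step 8: cell (0,1)='.' (+0 fires, +2 burnt)
  fire out at step 8

2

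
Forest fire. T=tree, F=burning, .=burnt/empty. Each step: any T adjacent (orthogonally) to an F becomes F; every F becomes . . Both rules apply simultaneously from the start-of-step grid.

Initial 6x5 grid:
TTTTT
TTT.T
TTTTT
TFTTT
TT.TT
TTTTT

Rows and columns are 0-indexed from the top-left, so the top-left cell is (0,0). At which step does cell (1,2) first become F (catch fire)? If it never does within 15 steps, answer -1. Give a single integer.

Step 1: cell (1,2)='T' (+4 fires, +1 burnt)
Step 2: cell (1,2)='T' (+6 fires, +4 burnt)
Step 3: cell (1,2)='F' (+8 fires, +6 burnt)
  -> target ignites at step 3
Step 4: cell (1,2)='.' (+5 fires, +8 burnt)
Step 5: cell (1,2)='.' (+3 fires, +5 burnt)
Step 6: cell (1,2)='.' (+1 fires, +3 burnt)
Step 7: cell (1,2)='.' (+0 fires, +1 burnt)
  fire out at step 7

3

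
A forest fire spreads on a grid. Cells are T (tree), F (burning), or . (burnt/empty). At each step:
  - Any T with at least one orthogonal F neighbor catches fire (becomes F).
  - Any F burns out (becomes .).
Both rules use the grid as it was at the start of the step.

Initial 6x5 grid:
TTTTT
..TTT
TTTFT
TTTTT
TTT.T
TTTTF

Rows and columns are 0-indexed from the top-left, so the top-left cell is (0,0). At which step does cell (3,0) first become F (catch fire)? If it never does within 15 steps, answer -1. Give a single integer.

Step 1: cell (3,0)='T' (+6 fires, +2 burnt)
Step 2: cell (3,0)='T' (+7 fires, +6 burnt)
Step 3: cell (3,0)='T' (+6 fires, +7 burnt)
Step 4: cell (3,0)='F' (+4 fires, +6 burnt)
  -> target ignites at step 4
Step 5: cell (3,0)='.' (+2 fires, +4 burnt)
Step 6: cell (3,0)='.' (+0 fires, +2 burnt)
  fire out at step 6

4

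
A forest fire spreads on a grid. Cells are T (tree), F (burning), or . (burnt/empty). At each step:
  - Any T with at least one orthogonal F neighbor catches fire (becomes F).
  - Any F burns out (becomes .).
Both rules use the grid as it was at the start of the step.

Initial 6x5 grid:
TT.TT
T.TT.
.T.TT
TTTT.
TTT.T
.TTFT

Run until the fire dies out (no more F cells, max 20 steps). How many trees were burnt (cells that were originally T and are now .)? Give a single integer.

Answer: 18

Derivation:
Step 1: +2 fires, +1 burnt (F count now 2)
Step 2: +3 fires, +2 burnt (F count now 3)
Step 3: +2 fires, +3 burnt (F count now 2)
Step 4: +3 fires, +2 burnt (F count now 3)
Step 5: +3 fires, +3 burnt (F count now 3)
Step 6: +2 fires, +3 burnt (F count now 2)
Step 7: +2 fires, +2 burnt (F count now 2)
Step 8: +1 fires, +2 burnt (F count now 1)
Step 9: +0 fires, +1 burnt (F count now 0)
Fire out after step 9
Initially T: 21, now '.': 27
Total burnt (originally-T cells now '.'): 18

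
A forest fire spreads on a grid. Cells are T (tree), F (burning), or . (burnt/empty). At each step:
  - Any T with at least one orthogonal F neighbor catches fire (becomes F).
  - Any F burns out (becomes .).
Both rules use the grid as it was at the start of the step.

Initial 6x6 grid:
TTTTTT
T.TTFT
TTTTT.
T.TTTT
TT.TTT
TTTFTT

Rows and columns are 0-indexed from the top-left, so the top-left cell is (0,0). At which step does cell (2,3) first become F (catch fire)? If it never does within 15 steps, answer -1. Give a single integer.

Step 1: cell (2,3)='T' (+7 fires, +2 burnt)
Step 2: cell (2,3)='F' (+9 fires, +7 burnt)
  -> target ignites at step 2
Step 3: cell (2,3)='.' (+7 fires, +9 burnt)
Step 4: cell (2,3)='.' (+3 fires, +7 burnt)
Step 5: cell (2,3)='.' (+3 fires, +3 burnt)
Step 6: cell (2,3)='.' (+1 fires, +3 burnt)
Step 7: cell (2,3)='.' (+0 fires, +1 burnt)
  fire out at step 7

2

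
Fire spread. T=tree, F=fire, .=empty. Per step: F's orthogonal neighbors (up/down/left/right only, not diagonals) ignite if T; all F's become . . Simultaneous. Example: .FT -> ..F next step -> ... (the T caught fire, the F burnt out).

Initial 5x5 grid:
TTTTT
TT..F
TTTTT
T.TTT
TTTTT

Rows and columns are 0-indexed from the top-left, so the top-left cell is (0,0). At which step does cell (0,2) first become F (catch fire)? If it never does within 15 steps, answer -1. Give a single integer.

Step 1: cell (0,2)='T' (+2 fires, +1 burnt)
Step 2: cell (0,2)='T' (+3 fires, +2 burnt)
Step 3: cell (0,2)='F' (+4 fires, +3 burnt)
  -> target ignites at step 3
Step 4: cell (0,2)='.' (+4 fires, +4 burnt)
Step 5: cell (0,2)='.' (+4 fires, +4 burnt)
Step 6: cell (0,2)='.' (+3 fires, +4 burnt)
Step 7: cell (0,2)='.' (+1 fires, +3 burnt)
Step 8: cell (0,2)='.' (+0 fires, +1 burnt)
  fire out at step 8

3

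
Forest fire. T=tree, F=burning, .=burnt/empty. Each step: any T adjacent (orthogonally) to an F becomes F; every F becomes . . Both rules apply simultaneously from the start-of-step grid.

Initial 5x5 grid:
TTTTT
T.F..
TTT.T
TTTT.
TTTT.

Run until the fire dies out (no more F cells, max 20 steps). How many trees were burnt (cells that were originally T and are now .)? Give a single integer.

Step 1: +2 fires, +1 burnt (F count now 2)
Step 2: +4 fires, +2 burnt (F count now 4)
Step 3: +6 fires, +4 burnt (F count now 6)
Step 4: +4 fires, +6 burnt (F count now 4)
Step 5: +1 fires, +4 burnt (F count now 1)
Step 6: +0 fires, +1 burnt (F count now 0)
Fire out after step 6
Initially T: 18, now '.': 24
Total burnt (originally-T cells now '.'): 17

Answer: 17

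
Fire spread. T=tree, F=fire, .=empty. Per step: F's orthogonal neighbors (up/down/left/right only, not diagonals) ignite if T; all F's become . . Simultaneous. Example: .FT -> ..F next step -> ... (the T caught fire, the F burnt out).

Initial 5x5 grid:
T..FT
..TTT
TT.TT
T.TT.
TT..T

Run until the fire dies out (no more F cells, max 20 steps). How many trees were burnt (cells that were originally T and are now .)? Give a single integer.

Answer: 8

Derivation:
Step 1: +2 fires, +1 burnt (F count now 2)
Step 2: +3 fires, +2 burnt (F count now 3)
Step 3: +2 fires, +3 burnt (F count now 2)
Step 4: +1 fires, +2 burnt (F count now 1)
Step 5: +0 fires, +1 burnt (F count now 0)
Fire out after step 5
Initially T: 15, now '.': 18
Total burnt (originally-T cells now '.'): 8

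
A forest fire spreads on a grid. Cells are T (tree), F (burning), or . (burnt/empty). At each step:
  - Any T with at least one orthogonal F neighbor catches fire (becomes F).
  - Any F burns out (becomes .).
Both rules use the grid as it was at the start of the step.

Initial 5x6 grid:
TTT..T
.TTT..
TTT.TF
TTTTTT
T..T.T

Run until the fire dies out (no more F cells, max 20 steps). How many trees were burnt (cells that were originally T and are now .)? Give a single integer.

Step 1: +2 fires, +1 burnt (F count now 2)
Step 2: +2 fires, +2 burnt (F count now 2)
Step 3: +1 fires, +2 burnt (F count now 1)
Step 4: +2 fires, +1 burnt (F count now 2)
Step 5: +2 fires, +2 burnt (F count now 2)
Step 6: +3 fires, +2 burnt (F count now 3)
Step 7: +5 fires, +3 burnt (F count now 5)
Step 8: +1 fires, +5 burnt (F count now 1)
Step 9: +1 fires, +1 burnt (F count now 1)
Step 10: +0 fires, +1 burnt (F count now 0)
Fire out after step 10
Initially T: 20, now '.': 29
Total burnt (originally-T cells now '.'): 19

Answer: 19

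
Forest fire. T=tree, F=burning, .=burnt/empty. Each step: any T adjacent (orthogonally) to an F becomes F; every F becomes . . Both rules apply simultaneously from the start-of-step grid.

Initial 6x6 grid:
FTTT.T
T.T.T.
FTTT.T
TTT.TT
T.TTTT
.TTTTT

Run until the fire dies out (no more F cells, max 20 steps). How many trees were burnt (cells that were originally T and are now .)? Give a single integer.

Step 1: +4 fires, +2 burnt (F count now 4)
Step 2: +4 fires, +4 burnt (F count now 4)
Step 3: +4 fires, +4 burnt (F count now 4)
Step 4: +1 fires, +4 burnt (F count now 1)
Step 5: +2 fires, +1 burnt (F count now 2)
Step 6: +3 fires, +2 burnt (F count now 3)
Step 7: +3 fires, +3 burnt (F count now 3)
Step 8: +2 fires, +3 burnt (F count now 2)
Step 9: +1 fires, +2 burnt (F count now 1)
Step 10: +0 fires, +1 burnt (F count now 0)
Fire out after step 10
Initially T: 26, now '.': 34
Total burnt (originally-T cells now '.'): 24

Answer: 24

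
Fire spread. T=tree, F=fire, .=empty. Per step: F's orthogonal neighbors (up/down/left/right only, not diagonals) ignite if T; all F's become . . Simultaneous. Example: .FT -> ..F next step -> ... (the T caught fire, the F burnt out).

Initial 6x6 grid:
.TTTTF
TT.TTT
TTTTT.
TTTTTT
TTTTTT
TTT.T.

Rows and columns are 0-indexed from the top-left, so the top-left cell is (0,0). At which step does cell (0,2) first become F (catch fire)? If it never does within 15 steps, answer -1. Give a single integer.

Step 1: cell (0,2)='T' (+2 fires, +1 burnt)
Step 2: cell (0,2)='T' (+2 fires, +2 burnt)
Step 3: cell (0,2)='F' (+3 fires, +2 burnt)
  -> target ignites at step 3
Step 4: cell (0,2)='.' (+3 fires, +3 burnt)
Step 5: cell (0,2)='.' (+5 fires, +3 burnt)
Step 6: cell (0,2)='.' (+6 fires, +5 burnt)
Step 7: cell (0,2)='.' (+3 fires, +6 burnt)
Step 8: cell (0,2)='.' (+3 fires, +3 burnt)
Step 9: cell (0,2)='.' (+2 fires, +3 burnt)
Step 10: cell (0,2)='.' (+1 fires, +2 burnt)
Step 11: cell (0,2)='.' (+0 fires, +1 burnt)
  fire out at step 11

3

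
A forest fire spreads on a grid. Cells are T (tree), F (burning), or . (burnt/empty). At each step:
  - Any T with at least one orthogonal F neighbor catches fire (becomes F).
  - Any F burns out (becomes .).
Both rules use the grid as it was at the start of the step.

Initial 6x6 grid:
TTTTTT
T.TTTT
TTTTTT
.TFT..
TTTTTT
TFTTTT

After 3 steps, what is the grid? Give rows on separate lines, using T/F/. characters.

Step 1: 7 trees catch fire, 2 burn out
  TTTTTT
  T.TTTT
  TTFTTT
  .F.F..
  TFFTTT
  F.FTTT
Step 2: 6 trees catch fire, 7 burn out
  TTTTTT
  T.FTTT
  TF.FTT
  ......
  F..FTT
  ...FTT
Step 3: 6 trees catch fire, 6 burn out
  TTFTTT
  T..FTT
  F...FT
  ......
  ....FT
  ....FT

TTFTTT
T..FTT
F...FT
......
....FT
....FT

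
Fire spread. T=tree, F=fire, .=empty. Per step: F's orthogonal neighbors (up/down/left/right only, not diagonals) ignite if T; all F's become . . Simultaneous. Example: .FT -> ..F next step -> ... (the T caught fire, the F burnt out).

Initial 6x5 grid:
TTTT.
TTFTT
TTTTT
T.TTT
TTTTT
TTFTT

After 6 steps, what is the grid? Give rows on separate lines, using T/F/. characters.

Step 1: 7 trees catch fire, 2 burn out
  TTFT.
  TF.FT
  TTFTT
  T.TTT
  TTFTT
  TF.FT
Step 2: 11 trees catch fire, 7 burn out
  TF.F.
  F...F
  TF.FT
  T.FTT
  TF.FT
  F...F
Step 3: 6 trees catch fire, 11 burn out
  F....
  .....
  F...F
  T..FT
  F...F
  .....
Step 4: 2 trees catch fire, 6 burn out
  .....
  .....
  .....
  F...F
  .....
  .....
Step 5: 0 trees catch fire, 2 burn out
  .....
  .....
  .....
  .....
  .....
  .....
Step 6: 0 trees catch fire, 0 burn out
  .....
  .....
  .....
  .....
  .....
  .....

.....
.....
.....
.....
.....
.....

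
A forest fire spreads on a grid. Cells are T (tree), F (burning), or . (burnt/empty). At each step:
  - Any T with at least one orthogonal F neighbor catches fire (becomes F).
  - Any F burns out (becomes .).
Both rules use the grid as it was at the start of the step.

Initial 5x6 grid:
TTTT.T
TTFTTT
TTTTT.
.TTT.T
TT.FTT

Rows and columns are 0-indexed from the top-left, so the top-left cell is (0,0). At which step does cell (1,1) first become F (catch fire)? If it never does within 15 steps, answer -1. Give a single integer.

Step 1: cell (1,1)='F' (+6 fires, +2 burnt)
  -> target ignites at step 1
Step 2: cell (1,1)='.' (+8 fires, +6 burnt)
Step 3: cell (1,1)='.' (+6 fires, +8 burnt)
Step 4: cell (1,1)='.' (+2 fires, +6 burnt)
Step 5: cell (1,1)='.' (+1 fires, +2 burnt)
Step 6: cell (1,1)='.' (+0 fires, +1 burnt)
  fire out at step 6

1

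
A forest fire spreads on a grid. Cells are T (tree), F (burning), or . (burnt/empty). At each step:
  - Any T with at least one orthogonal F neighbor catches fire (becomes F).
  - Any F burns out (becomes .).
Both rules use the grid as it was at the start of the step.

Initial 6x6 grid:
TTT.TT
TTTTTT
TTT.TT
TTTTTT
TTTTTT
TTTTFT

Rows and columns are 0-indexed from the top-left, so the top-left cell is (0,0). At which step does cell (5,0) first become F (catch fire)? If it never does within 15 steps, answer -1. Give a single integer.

Step 1: cell (5,0)='T' (+3 fires, +1 burnt)
Step 2: cell (5,0)='T' (+4 fires, +3 burnt)
Step 3: cell (5,0)='T' (+5 fires, +4 burnt)
Step 4: cell (5,0)='F' (+5 fires, +5 burnt)
  -> target ignites at step 4
Step 5: cell (5,0)='.' (+6 fires, +5 burnt)
Step 6: cell (5,0)='.' (+4 fires, +6 burnt)
Step 7: cell (5,0)='.' (+3 fires, +4 burnt)
Step 8: cell (5,0)='.' (+2 fires, +3 burnt)
Step 9: cell (5,0)='.' (+1 fires, +2 burnt)
Step 10: cell (5,0)='.' (+0 fires, +1 burnt)
  fire out at step 10

4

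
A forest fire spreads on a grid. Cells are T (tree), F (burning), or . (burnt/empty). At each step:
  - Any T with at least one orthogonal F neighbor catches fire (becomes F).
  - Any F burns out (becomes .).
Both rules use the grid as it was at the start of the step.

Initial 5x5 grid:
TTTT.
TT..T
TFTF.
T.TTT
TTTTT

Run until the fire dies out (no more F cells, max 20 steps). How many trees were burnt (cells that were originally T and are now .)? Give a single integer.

Step 1: +4 fires, +2 burnt (F count now 4)
Step 2: +6 fires, +4 burnt (F count now 6)
Step 3: +5 fires, +6 burnt (F count now 5)
Step 4: +2 fires, +5 burnt (F count now 2)
Step 5: +0 fires, +2 burnt (F count now 0)
Fire out after step 5
Initially T: 18, now '.': 24
Total burnt (originally-T cells now '.'): 17

Answer: 17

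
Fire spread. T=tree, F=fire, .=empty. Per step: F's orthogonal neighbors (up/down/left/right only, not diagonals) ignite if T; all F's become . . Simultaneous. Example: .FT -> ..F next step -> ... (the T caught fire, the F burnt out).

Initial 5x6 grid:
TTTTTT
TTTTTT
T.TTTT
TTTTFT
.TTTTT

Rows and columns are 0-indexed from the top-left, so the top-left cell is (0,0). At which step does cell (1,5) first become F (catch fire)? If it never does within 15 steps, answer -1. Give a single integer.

Step 1: cell (1,5)='T' (+4 fires, +1 burnt)
Step 2: cell (1,5)='T' (+6 fires, +4 burnt)
Step 3: cell (1,5)='F' (+6 fires, +6 burnt)
  -> target ignites at step 3
Step 4: cell (1,5)='.' (+5 fires, +6 burnt)
Step 5: cell (1,5)='.' (+3 fires, +5 burnt)
Step 6: cell (1,5)='.' (+2 fires, +3 burnt)
Step 7: cell (1,5)='.' (+1 fires, +2 burnt)
Step 8: cell (1,5)='.' (+0 fires, +1 burnt)
  fire out at step 8

3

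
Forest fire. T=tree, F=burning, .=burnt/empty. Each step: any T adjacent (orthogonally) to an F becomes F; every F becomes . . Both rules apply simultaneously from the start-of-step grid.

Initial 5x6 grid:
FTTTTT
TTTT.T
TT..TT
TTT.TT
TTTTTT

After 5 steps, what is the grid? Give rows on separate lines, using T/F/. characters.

Step 1: 2 trees catch fire, 1 burn out
  .FTTTT
  FTTT.T
  TT..TT
  TTT.TT
  TTTTTT
Step 2: 3 trees catch fire, 2 burn out
  ..FTTT
  .FTT.T
  FT..TT
  TTT.TT
  TTTTTT
Step 3: 4 trees catch fire, 3 burn out
  ...FTT
  ..FT.T
  .F..TT
  FTT.TT
  TTTTTT
Step 4: 4 trees catch fire, 4 burn out
  ....FT
  ...F.T
  ....TT
  .FT.TT
  FTTTTT
Step 5: 3 trees catch fire, 4 burn out
  .....F
  .....T
  ....TT
  ..F.TT
  .FTTTT

.....F
.....T
....TT
..F.TT
.FTTTT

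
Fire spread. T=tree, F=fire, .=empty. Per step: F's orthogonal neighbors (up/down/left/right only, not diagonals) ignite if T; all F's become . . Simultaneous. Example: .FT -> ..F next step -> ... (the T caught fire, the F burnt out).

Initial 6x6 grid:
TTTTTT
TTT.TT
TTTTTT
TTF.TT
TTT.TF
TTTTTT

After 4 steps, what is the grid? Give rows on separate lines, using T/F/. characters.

Step 1: 6 trees catch fire, 2 burn out
  TTTTTT
  TTT.TT
  TTFTTT
  TF..TF
  TTF.F.
  TTTTTF
Step 2: 9 trees catch fire, 6 burn out
  TTTTTT
  TTF.TT
  TF.FTF
  F...F.
  TF....
  TTFTF.
Step 3: 8 trees catch fire, 9 burn out
  TTFTTT
  TF..TF
  F...F.
  ......
  F.....
  TF.F..
Step 4: 6 trees catch fire, 8 burn out
  TF.FTF
  F...F.
  ......
  ......
  ......
  F.....

TF.FTF
F...F.
......
......
......
F.....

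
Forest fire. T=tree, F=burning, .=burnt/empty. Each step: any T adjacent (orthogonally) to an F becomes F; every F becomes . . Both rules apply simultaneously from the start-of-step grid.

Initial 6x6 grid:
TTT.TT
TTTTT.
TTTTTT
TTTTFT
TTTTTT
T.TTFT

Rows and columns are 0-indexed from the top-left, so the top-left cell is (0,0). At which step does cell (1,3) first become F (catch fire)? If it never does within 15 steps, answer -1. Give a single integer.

Step 1: cell (1,3)='T' (+6 fires, +2 burnt)
Step 2: cell (1,3)='T' (+7 fires, +6 burnt)
Step 3: cell (1,3)='F' (+5 fires, +7 burnt)
  -> target ignites at step 3
Step 4: cell (1,3)='.' (+5 fires, +5 burnt)
Step 5: cell (1,3)='.' (+4 fires, +5 burnt)
Step 6: cell (1,3)='.' (+3 fires, +4 burnt)
Step 7: cell (1,3)='.' (+1 fires, +3 burnt)
Step 8: cell (1,3)='.' (+0 fires, +1 burnt)
  fire out at step 8

3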